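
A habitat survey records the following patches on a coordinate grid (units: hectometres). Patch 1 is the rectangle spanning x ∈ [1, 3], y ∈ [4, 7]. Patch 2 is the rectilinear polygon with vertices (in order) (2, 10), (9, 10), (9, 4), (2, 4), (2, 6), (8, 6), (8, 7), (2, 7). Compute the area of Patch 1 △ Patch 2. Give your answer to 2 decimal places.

|Patch 1| = 6, |Patch 2| = 36, |Patch 1∩Patch 2| = 2.
|Patch 1 △ Patch 2| = |Patch 1| + |Patch 2| − 2·|Patch 1∩Patch 2| = 6 + 36 − 4 = 38.00.

38.00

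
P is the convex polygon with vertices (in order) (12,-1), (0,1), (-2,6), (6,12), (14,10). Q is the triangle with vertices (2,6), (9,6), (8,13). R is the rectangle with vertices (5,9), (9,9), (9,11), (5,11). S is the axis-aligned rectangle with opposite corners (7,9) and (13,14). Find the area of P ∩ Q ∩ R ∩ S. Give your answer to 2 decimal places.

The intersection is the polygon with vertices (7,9), (7,11), (8.286,11), (8.571,9).
By the shoelace formula its area is 2.86.

2.86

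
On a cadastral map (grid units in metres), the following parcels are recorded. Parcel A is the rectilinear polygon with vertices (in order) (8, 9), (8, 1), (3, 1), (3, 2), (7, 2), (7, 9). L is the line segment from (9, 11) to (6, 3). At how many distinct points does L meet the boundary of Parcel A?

2

The segment meets the boundary at (7,5.667), (8,8.333).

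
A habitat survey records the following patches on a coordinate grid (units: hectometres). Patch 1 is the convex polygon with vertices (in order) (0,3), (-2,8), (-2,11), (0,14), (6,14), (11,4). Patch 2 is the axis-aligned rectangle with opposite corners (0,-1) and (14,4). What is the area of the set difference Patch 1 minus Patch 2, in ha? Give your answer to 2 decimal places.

99.00

|Patch 1| = 104.5, |Patch 1∩Patch 2| = 5.5.
|Patch 1 ∖ Patch 2| = |Patch 1| − |Patch 1∩Patch 2| = 104.5 − 5.5 = 99.00.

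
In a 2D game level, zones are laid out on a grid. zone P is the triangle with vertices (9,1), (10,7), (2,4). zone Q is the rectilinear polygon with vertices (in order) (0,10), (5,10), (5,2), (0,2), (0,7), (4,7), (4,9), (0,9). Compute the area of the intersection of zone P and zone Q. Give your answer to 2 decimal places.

The intersection is the polygon with vertices (2,4), (5,5.125), (5,2.714).
By the shoelace formula its area is 3.62.

3.62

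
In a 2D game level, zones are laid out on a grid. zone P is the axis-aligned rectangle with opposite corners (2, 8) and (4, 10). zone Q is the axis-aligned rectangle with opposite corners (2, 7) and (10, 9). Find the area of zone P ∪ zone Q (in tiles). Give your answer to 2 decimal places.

By inclusion–exclusion:
Individual areas: |zone P| = 4, |zone Q| = 16.
|zone P∩zone Q|: x∈[2,4], y∈[8,9] → 2·1 = 2.
|zone P ∪ zone Q| = 20 − 2 = 18.00.

18.00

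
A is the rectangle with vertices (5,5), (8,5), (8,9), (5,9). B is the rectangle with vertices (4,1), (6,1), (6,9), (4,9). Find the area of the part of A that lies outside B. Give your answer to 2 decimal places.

|A∩B|: x∈[5,6], y∈[5,9] → 1·4 = 4.
|A| = 12.
|A ∖ B| = |A| − |A∩B| = 12 − 4 = 8.00.

8.00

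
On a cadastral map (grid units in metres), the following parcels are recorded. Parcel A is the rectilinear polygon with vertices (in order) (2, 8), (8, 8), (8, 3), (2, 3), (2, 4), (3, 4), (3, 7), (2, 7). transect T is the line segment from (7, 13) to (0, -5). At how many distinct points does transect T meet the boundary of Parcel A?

The segment meets the boundary at (3.111,3), (5.056,8).

2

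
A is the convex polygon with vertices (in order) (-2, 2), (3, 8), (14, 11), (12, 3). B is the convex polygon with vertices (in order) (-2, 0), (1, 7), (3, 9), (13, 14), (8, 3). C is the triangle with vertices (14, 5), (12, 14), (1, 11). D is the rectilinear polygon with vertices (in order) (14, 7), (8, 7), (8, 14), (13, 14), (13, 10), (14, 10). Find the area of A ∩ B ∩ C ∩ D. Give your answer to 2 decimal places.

6.23

The intersection is the polygon with vertices (9.818,7), (9.667,7), (8,7.769), (8,9.364), (11.302,10.264).
By the shoelace formula its area is 6.23.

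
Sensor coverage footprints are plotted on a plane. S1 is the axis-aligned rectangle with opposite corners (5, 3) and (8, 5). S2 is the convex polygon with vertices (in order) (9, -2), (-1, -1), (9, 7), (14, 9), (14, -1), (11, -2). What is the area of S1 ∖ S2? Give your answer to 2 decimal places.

|S1| = 6, |S1∩S2| = 5.1.
|S1 ∖ S2| = |S1| − |S1∩S2| = 6 − 5.1 = 0.90.

0.90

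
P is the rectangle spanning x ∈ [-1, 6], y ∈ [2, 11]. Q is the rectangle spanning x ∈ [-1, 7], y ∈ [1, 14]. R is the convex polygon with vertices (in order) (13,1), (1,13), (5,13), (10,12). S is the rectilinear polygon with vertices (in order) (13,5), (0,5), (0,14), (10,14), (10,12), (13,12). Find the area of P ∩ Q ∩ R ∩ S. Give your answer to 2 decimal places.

The intersection is the polygon with vertices (3,11), (6,11), (6,8).
By the shoelace formula its area is 4.50.

4.50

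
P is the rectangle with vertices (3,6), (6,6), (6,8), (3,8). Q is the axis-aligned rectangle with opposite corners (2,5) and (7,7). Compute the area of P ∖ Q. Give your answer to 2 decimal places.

3.00

|P∩Q|: x∈[3,6], y∈[6,7] → 3·1 = 3.
|P| = 6.
|P ∖ Q| = |P| − |P∩Q| = 6 − 3 = 3.00.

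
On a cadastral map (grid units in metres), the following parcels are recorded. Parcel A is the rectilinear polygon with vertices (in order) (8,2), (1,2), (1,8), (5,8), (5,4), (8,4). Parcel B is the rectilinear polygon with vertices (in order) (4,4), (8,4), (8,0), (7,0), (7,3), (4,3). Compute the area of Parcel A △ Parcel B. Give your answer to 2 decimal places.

|Parcel A| = 30, |Parcel B| = 7, |Parcel A∩Parcel B| = 5.
|Parcel A △ Parcel B| = |Parcel A| + |Parcel B| − 2·|Parcel A∩Parcel B| = 30 + 7 − 10 = 27.00.

27.00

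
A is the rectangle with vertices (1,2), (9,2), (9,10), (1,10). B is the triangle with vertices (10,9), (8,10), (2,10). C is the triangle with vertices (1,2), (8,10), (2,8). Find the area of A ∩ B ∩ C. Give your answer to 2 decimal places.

0.39

The intersection is the polygon with vertices (6.364,9.454), (8,10), (7.409,9.324).
By the shoelace formula its area is 0.39.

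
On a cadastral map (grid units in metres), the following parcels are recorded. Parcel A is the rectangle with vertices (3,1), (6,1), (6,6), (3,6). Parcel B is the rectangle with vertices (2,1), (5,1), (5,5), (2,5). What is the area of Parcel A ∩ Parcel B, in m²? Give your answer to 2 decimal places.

8.00

|Parcel A∩Parcel B|: x∈[3,5], y∈[1,5] → 2·4 = 8.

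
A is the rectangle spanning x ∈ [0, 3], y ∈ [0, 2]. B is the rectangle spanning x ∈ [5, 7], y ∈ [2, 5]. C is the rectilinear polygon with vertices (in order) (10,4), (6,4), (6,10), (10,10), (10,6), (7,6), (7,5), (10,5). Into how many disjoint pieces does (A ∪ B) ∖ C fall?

2

(A ∪ B) ∖ C splits into 2 disjoint pieces (area 6, area 5).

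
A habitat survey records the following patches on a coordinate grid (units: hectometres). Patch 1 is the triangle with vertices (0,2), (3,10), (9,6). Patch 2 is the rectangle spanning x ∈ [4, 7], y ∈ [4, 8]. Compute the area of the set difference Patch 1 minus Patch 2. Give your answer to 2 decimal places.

|Patch 1| = 30, |Patch 1∩Patch 2| = 10.2778.
|Patch 1 ∖ Patch 2| = |Patch 1| − |Patch 1∩Patch 2| = 30 − 10.2778 = 19.72.

19.72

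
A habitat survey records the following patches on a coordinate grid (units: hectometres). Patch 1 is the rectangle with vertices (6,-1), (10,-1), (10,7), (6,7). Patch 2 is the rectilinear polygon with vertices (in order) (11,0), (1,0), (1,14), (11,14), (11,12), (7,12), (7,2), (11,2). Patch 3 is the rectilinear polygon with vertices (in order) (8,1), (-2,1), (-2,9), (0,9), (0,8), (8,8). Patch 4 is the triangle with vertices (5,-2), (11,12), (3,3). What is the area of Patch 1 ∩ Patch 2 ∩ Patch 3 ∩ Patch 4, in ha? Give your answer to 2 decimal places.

5.23

The intersection is the polygon with vertices (7,7), (7,2.667), (6.286,1), (6,1), (6,6.375), (6.556,7).
By the shoelace formula its area is 5.23.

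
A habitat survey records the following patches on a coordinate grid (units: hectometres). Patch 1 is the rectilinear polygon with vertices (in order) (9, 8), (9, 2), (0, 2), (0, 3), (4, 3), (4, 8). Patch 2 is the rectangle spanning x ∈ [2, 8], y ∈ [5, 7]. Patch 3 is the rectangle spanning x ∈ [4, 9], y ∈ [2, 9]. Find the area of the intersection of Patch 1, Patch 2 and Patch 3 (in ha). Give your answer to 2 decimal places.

The intersection is the polygon with vertices (8,7), (8,5), (4,5), (4,7).
By the shoelace formula its area is 8.00.

8.00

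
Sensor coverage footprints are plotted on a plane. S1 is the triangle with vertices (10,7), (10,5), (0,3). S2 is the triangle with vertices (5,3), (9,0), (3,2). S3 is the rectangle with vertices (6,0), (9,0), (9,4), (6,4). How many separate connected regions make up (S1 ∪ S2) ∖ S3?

(S1 ∪ S2) ∖ S3 splits into 2 disjoint pieces (area 10, area 3.125).

2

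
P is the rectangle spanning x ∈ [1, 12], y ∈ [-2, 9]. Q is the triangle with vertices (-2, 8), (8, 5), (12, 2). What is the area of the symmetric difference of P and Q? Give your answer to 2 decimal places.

|P| = 121, |Q| = 9, |P∩Q| = 8.4214.
|P △ Q| = |P| + |Q| − 2·|P∩Q| = 121 + 9 − 16.8429 = 113.16.

113.16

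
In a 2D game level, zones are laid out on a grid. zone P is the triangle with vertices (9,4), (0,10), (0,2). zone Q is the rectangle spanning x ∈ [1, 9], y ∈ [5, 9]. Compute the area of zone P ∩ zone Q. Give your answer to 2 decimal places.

The intersection is the polygon with vertices (7.5,5), (1,5), (1,9), (1.5,9).
By the shoelace formula its area is 14.00.

14.00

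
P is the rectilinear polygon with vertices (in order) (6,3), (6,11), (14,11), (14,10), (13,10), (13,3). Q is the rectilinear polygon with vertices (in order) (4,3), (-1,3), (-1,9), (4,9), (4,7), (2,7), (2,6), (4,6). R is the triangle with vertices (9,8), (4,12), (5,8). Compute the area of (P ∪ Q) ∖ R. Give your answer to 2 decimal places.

|P ∪ Q| = 85.
|(P ∪ Q) ∩ R| = 3.6.
|(P ∪ Q) ∖ R| = 85 − 3.6 = 81.40.

81.40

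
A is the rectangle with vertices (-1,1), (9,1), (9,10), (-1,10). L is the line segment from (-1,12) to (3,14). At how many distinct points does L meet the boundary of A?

The segment lies entirely outside A and never meets its boundary.

0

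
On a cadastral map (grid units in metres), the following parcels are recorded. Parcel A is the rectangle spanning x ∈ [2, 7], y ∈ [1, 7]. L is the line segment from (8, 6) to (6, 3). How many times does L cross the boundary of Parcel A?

1

The segment meets the boundary at (7,4.5).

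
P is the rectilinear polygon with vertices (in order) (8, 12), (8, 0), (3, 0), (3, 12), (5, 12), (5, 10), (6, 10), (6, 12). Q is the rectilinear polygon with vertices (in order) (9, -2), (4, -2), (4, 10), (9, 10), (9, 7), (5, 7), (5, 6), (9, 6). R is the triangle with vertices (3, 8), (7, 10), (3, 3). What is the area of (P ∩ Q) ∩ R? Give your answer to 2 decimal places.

The region (P ∩ Q) ∩ R is the polygon with vertices (5,7), (5,6.5), (4,4.75), (4,8.5), (7,10), (5.286,7).
By the shoelace formula its area is 5.55.

5.55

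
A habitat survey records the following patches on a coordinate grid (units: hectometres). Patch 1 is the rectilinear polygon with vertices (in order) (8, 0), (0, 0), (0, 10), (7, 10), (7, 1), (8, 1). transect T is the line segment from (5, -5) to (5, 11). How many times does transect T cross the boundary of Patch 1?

The segment meets the boundary at (5,10), (5,0).

2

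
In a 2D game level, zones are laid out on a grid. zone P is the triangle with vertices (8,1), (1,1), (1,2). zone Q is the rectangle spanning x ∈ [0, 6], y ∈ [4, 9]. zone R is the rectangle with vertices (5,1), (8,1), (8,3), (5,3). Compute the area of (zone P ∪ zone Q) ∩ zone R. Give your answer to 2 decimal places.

The region (zone P ∪ zone Q) ∩ zone R is the polygon with vertices (5,1), (5,1.429), (8,1).
By the shoelace formula its area is 0.64.

0.64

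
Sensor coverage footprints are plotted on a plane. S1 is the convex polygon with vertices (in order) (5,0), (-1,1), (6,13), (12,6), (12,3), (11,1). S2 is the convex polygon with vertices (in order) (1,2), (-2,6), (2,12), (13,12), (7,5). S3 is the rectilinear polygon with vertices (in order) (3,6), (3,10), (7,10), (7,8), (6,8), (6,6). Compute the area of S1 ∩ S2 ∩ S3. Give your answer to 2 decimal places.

The intersection is the polygon with vertices (4.25,10), (7,10), (7,8), (6,8), (6,6), (3,6), (3,7.857).
By the shoelace formula its area is 12.66.

12.66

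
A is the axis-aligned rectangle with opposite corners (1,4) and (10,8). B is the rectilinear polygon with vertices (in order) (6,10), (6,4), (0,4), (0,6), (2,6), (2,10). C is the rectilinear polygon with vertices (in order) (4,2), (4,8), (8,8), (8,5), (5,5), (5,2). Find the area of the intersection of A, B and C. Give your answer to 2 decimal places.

The intersection is the polygon with vertices (6,5), (5,5), (5,4), (4,4), (4,8), (6,8).
By the shoelace formula its area is 7.00.

7.00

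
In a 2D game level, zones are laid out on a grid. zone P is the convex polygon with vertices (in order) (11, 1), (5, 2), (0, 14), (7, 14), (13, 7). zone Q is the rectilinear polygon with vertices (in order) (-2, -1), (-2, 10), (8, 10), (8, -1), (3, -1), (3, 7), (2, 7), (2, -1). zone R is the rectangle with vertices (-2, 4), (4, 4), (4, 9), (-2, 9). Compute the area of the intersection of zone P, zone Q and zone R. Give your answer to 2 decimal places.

4.40

The intersection is the polygon with vertices (3,6.8), (3,7), (2.917,7), (2.083,9), (4,9), (4,4.4).
By the shoelace formula its area is 4.40.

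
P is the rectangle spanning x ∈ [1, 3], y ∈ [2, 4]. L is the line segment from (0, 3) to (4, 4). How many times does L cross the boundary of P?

The segment meets the boundary at (1,3.25), (3,3.75).

2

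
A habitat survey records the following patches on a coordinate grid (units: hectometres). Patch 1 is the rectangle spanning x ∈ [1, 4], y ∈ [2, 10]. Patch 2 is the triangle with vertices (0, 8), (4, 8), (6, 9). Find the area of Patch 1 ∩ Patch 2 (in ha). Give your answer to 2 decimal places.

The intersection is the polygon with vertices (4,8), (1,8), (1,8.167), (4,8.667).
By the shoelace formula its area is 1.25.

1.25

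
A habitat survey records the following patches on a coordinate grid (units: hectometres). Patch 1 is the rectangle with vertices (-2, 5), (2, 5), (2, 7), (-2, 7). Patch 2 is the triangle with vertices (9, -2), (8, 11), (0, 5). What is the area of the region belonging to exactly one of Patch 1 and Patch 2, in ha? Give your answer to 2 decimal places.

|Patch 1| = 8, |Patch 2| = 55, |Patch 1∩Patch 2| = 1.5.
|Patch 1 △ Patch 2| = |Patch 1| + |Patch 2| − 2·|Patch 1∩Patch 2| = 8 + 55 − 3 = 60.00.

60.00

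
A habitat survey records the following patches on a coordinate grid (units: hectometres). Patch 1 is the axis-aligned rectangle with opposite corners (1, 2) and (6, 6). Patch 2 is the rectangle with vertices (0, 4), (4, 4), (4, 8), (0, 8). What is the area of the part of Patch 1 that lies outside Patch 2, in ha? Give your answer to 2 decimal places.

14.00

|Patch 1∩Patch 2|: x∈[1,4], y∈[4,6] → 3·2 = 6.
|Patch 1| = 20.
|Patch 1 ∖ Patch 2| = |Patch 1| − |Patch 1∩Patch 2| = 20 − 6 = 14.00.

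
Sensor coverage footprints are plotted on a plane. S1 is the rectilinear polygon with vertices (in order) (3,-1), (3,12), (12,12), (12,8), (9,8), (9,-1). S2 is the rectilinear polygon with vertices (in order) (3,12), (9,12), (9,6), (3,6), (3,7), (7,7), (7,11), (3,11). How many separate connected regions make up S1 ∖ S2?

S1 ∖ S2 splits into 3 disjoint pieces (area 42, area 16, area 12).

3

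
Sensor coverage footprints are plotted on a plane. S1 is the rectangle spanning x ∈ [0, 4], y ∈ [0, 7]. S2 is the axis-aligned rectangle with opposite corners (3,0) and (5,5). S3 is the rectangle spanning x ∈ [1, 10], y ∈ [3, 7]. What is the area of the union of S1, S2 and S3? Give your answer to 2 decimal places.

By inclusion–exclusion:
Individual areas: |S1| = 28, |S2| = 10, |S3| = 36.
|S1∩S2|: x∈[3,4], y∈[0,5] → 1·5 = 5.
|S1∩S3|: x∈[1,4], y∈[3,7] → 3·4 = 12.
|S2∩S3|: x∈[3,5], y∈[3,5] → 2·2 = 4.
|S1∩S2∩S3| = 2.
|S1 ∪ S2 ∪ S3| = 74 − 21 + 2 = 55.00.

55.00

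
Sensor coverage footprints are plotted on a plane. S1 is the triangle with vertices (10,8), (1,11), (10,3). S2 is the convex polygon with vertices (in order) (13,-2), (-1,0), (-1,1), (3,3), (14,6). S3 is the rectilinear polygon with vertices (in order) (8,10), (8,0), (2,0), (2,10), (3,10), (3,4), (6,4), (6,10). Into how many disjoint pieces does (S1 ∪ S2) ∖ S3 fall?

(S1 ∪ S2) ∖ S3 splits into 2 disjoint pieces (area 6.6042, area 55.661).

2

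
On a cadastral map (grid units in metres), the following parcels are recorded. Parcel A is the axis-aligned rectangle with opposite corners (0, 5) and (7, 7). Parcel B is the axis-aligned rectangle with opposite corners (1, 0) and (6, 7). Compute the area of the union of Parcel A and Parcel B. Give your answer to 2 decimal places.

By inclusion–exclusion:
Individual areas: |Parcel A| = 14, |Parcel B| = 35.
|Parcel A∩Parcel B|: x∈[1,6], y∈[5,7] → 5·2 = 10.
|Parcel A ∪ Parcel B| = 49 − 10 = 39.00.

39.00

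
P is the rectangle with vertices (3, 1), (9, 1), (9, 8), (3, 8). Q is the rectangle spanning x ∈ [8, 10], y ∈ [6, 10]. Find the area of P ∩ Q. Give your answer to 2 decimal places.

2.00

|P∩Q|: x∈[8,9], y∈[6,8] → 1·2 = 2.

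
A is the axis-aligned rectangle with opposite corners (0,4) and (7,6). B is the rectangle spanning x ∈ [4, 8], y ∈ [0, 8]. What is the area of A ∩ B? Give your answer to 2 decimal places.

|A∩B|: x∈[4,7], y∈[4,6] → 3·2 = 6.

6.00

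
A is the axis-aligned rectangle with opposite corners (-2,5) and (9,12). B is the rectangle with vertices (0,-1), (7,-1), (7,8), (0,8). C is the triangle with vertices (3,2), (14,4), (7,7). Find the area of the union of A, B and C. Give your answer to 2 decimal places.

130.81

By inclusion–exclusion:
Individual areas: |A| = 77, |B| = 63, |C| = 23.5.
|A∩B|: x∈[0,7], y∈[5,8] → 7·3 = 21.
|A∩C| = 4.7429.
|B∩C| = 8.5455.
|A∩B∩C| = 1.6.
|A ∪ B ∪ C| = 163.5 − 34.2883 + 1.6 = 130.81.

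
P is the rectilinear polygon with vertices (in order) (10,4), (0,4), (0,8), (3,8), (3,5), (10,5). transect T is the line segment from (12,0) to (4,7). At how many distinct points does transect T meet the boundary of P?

The segment meets the boundary at (7.429,4), (6.286,5).

2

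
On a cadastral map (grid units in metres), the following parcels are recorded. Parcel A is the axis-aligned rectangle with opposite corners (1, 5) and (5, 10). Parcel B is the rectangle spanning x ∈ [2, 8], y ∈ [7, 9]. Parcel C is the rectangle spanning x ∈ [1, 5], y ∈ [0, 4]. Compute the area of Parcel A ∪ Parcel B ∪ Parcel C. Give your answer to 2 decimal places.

42.00

By inclusion–exclusion:
Individual areas: |Parcel A| = 20, |Parcel B| = 12, |Parcel C| = 16.
|Parcel A∩Parcel B|: x∈[2,5], y∈[7,9] → 3·2 = 6.
|Parcel A∩Parcel C| = 0 (no overlap).
|Parcel B∩Parcel C| = 0 (no overlap).
|Parcel A∩Parcel B∩Parcel C| = 0.
|Parcel A ∪ Parcel B ∪ Parcel C| = 48 − 6 + 0 = 42.00.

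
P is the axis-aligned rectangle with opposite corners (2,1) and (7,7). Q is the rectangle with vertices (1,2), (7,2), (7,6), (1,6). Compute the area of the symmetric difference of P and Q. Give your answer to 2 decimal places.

|P∩Q|: x∈[2,7], y∈[2,6] → 5·4 = 20.
|P △ Q| = |P| + |Q| − 2·|P∩Q| = 30 + 24 − 40 = 14.00.

14.00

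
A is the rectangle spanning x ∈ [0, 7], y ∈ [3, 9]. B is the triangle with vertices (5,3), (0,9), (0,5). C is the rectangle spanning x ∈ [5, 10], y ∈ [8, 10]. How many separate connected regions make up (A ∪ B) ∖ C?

(A ∪ B) ∖ C is a single connected region.

1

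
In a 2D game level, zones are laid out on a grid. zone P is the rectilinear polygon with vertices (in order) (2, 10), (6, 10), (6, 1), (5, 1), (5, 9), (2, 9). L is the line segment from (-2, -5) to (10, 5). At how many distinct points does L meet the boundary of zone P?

2

The segment meets the boundary at (6,1.667), (5.2,1).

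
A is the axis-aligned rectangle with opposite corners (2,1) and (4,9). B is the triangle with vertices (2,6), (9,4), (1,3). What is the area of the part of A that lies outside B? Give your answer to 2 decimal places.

11.07

|A| = 16, |A∩B| = 4.9286.
|A ∖ B| = |A| − |A∩B| = 16 − 4.9286 = 11.07.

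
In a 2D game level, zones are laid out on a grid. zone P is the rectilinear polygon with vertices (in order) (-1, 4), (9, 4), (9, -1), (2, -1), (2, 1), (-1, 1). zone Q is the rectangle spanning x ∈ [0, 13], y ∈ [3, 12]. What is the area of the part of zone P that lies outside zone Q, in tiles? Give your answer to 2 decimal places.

|zone P| = 44, |zone P∩zone Q| = 9.
|zone P ∖ zone Q| = |zone P| − |zone P∩zone Q| = 44 − 9 = 35.00.

35.00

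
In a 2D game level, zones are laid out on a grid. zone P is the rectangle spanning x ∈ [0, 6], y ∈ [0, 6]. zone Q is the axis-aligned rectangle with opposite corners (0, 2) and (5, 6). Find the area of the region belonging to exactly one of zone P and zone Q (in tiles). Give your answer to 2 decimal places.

16.00

|zone P∩zone Q|: x∈[0,5], y∈[2,6] → 5·4 = 20.
|zone P △ zone Q| = |zone P| + |zone Q| − 2·|zone P∩zone Q| = 36 + 20 − 40 = 16.00.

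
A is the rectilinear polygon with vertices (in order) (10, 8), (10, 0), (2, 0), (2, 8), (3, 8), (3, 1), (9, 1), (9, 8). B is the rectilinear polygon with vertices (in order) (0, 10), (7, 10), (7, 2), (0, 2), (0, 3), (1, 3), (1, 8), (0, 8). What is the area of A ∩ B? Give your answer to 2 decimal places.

6.00

The intersection is the polygon with vertices (2,8), (3,8), (3,2), (2,2).
By the shoelace formula its area is 6.00.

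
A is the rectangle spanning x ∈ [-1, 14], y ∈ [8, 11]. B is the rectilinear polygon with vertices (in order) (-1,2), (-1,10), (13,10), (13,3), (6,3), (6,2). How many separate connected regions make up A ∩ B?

A ∩ B is a single connected region.

1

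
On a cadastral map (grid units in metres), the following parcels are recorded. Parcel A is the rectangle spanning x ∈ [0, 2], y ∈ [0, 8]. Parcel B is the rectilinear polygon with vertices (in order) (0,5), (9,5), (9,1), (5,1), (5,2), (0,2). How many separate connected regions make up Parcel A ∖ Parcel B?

Parcel A ∖ Parcel B splits into 2 disjoint pieces (area 4, area 6).

2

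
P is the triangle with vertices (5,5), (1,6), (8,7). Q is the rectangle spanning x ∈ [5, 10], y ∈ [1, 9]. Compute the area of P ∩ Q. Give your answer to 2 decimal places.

2.36

The intersection is the polygon with vertices (8,7), (5,5), (5,6.571).
By the shoelace formula its area is 2.36.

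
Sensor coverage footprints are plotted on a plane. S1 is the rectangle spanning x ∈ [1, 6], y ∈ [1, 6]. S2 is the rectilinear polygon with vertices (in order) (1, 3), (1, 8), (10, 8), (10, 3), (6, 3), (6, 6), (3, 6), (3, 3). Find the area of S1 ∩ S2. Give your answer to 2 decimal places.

6.00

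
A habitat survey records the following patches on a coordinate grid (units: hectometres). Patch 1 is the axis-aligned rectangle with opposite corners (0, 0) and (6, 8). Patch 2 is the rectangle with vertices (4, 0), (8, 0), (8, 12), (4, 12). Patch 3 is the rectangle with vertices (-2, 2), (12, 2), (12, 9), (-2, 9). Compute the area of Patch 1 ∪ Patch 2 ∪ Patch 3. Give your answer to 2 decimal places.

By inclusion–exclusion:
Individual areas: |Patch 1| = 48, |Patch 2| = 48, |Patch 3| = 98.
|Patch 1∩Patch 2|: x∈[4,6], y∈[0,8] → 2·8 = 16.
|Patch 1∩Patch 3|: x∈[0,6], y∈[2,8] → 6·6 = 36.
|Patch 2∩Patch 3|: x∈[4,8], y∈[2,9] → 4·7 = 28.
|Patch 1∩Patch 2∩Patch 3| = 12.
|Patch 1 ∪ Patch 2 ∪ Patch 3| = 194 − 80 + 12 = 126.00.

126.00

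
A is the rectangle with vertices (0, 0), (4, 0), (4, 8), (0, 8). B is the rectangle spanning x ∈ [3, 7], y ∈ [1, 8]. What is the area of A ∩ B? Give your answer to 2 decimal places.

|A∩B|: x∈[3,4], y∈[1,8] → 1·7 = 7.

7.00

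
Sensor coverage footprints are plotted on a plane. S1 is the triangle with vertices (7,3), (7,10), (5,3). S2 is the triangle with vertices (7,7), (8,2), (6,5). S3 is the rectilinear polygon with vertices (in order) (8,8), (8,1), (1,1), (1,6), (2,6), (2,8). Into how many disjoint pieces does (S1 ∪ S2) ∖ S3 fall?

(S1 ∪ S2) ∖ S3 is a single connected region.

1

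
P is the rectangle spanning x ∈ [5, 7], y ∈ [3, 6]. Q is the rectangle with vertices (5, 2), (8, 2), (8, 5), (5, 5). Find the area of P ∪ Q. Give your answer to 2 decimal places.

11.00

By inclusion–exclusion:
Individual areas: |P| = 6, |Q| = 9.
|P∩Q|: x∈[5,7], y∈[3,5] → 2·2 = 4.
|P ∪ Q| = 15 − 4 = 11.00.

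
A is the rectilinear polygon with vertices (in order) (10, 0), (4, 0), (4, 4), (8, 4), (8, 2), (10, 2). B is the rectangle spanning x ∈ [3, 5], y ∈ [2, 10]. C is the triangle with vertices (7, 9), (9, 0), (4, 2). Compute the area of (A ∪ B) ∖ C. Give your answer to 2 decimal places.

|A ∪ B| = 34.
|(A ∪ B) ∩ C| = 11.7222.
|(A ∪ B) ∖ C| = 34 − 11.7222 = 22.28.

22.28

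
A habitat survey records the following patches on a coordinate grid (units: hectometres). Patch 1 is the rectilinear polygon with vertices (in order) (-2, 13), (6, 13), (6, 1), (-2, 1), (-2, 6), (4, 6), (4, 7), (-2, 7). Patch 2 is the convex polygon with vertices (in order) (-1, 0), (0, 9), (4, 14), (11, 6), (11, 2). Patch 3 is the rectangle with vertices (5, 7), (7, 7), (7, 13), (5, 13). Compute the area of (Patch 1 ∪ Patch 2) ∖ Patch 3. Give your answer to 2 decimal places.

124.29

|Patch 1 ∪ Patch 2| = 134.4288.
|(Patch 1 ∪ Patch 2) ∩ Patch 3| = 10.1429.
|(Patch 1 ∪ Patch 2) ∖ Patch 3| = 134.4288 − 10.1429 = 124.29.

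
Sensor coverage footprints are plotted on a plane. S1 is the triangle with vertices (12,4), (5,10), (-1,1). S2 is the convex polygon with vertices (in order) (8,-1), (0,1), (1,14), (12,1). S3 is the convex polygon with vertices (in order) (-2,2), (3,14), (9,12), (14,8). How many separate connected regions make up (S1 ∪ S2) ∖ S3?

(S1 ∪ S2) ∖ S3 splits into 2 disjoint pieces (area 53.1372, area 4.303).

2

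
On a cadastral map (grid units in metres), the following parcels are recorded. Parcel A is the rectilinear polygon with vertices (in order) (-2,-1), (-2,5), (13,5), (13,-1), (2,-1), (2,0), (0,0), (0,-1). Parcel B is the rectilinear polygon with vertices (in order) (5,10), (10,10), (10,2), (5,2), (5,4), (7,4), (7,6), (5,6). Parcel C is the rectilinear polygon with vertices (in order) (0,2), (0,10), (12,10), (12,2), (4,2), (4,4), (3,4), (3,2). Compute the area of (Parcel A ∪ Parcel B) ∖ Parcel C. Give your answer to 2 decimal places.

54.00

|Parcel A ∪ Parcel B| = 111.
|(Parcel A ∪ Parcel B) ∩ Parcel C| = 57.
|(Parcel A ∪ Parcel B) ∖ Parcel C| = 111 − 57 = 54.00.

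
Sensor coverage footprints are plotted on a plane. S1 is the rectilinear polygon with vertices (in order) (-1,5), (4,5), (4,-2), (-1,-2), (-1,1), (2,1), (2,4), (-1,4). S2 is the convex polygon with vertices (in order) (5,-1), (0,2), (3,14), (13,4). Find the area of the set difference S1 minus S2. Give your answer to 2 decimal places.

|S1| = 26, |S1∩S2| = 11.0083.
|S1 ∖ S2| = |S1| − |S1∩S2| = 26 − 11.0083 = 14.99.

14.99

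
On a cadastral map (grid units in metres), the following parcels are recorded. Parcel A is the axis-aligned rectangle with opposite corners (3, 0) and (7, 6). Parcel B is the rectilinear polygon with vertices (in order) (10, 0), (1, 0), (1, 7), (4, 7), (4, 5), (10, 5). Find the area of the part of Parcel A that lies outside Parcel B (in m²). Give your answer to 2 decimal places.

3.00

|Parcel A| = 24, |Parcel A∩Parcel B| = 21.
|Parcel A ∖ Parcel B| = |Parcel A| − |Parcel A∩Parcel B| = 24 − 21 = 3.00.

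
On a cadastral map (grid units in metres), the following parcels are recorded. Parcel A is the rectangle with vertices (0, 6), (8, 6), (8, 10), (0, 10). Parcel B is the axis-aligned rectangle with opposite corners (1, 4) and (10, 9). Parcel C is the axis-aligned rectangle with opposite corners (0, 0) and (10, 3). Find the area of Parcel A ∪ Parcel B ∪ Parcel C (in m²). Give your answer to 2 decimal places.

By inclusion–exclusion:
Individual areas: |Parcel A| = 32, |Parcel B| = 45, |Parcel C| = 30.
|Parcel A∩Parcel B|: x∈[1,8], y∈[6,9] → 7·3 = 21.
|Parcel A∩Parcel C| = 0 (no overlap).
|Parcel B∩Parcel C| = 0 (no overlap).
|Parcel A∩Parcel B∩Parcel C| = 0.
|Parcel A ∪ Parcel B ∪ Parcel C| = 107 − 21 + 0 = 86.00.

86.00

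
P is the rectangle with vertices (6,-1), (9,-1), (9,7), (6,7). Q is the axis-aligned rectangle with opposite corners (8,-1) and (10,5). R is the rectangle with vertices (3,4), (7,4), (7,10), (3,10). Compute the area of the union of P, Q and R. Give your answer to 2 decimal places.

51.00

By inclusion–exclusion:
Individual areas: |P| = 24, |Q| = 12, |R| = 24.
|P∩Q|: x∈[8,9], y∈[-1,5] → 1·6 = 6.
|P∩R|: x∈[6,7], y∈[4,7] → 1·3 = 3.
|Q∩R| = 0 (no overlap).
|P∩Q∩R| = 0.
|P ∪ Q ∪ R| = 60 − 9 + 0 = 51.00.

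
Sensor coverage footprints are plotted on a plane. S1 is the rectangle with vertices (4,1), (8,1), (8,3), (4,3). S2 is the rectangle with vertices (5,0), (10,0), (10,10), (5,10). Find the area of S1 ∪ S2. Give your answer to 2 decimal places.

By inclusion–exclusion:
Individual areas: |S1| = 8, |S2| = 50.
|S1∩S2|: x∈[5,8], y∈[1,3] → 3·2 = 6.
|S1 ∪ S2| = 58 − 6 = 52.00.

52.00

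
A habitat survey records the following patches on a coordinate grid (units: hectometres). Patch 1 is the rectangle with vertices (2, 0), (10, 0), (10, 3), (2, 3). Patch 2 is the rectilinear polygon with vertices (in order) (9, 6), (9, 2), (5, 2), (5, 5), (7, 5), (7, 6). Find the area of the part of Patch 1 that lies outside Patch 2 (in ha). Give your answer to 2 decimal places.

|Patch 1| = 24, |Patch 1∩Patch 2| = 4.
|Patch 1 ∖ Patch 2| = |Patch 1| − |Patch 1∩Patch 2| = 24 − 4 = 20.00.

20.00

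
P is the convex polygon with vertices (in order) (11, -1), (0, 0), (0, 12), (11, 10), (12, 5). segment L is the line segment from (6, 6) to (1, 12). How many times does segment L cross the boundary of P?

1

The segment meets the boundary at (1.179,11.786).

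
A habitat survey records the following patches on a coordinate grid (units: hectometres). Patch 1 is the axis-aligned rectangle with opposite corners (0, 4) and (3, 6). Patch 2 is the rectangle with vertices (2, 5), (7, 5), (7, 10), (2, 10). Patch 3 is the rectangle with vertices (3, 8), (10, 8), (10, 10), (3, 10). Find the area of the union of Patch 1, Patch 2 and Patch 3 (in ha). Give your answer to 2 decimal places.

36.00

By inclusion–exclusion:
Individual areas: |Patch 1| = 6, |Patch 2| = 25, |Patch 3| = 14.
|Patch 1∩Patch 2|: x∈[2,3], y∈[5,6] → 1·1 = 1.
|Patch 1∩Patch 3| = 0 (no overlap).
|Patch 2∩Patch 3|: x∈[3,7], y∈[8,10] → 4·2 = 8.
|Patch 1∩Patch 2∩Patch 3| = 0.
|Patch 1 ∪ Patch 2 ∪ Patch 3| = 45 − 9 + 0 = 36.00.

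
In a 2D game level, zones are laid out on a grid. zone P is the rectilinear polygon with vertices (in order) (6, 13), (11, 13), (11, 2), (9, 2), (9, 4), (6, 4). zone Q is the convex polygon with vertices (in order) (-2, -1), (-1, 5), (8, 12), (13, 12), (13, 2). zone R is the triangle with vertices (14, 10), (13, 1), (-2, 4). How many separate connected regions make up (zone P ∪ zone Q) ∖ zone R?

(zone P ∪ zone Q) ∖ zone R splits into 2 disjoint pieces (area 45.0903, area 29.2339).

2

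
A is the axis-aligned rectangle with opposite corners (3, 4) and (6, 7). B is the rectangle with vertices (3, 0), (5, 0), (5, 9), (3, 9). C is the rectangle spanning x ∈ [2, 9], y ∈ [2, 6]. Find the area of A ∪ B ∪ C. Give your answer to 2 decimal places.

By inclusion–exclusion:
Individual areas: |A| = 9, |B| = 18, |C| = 28.
|A∩B|: x∈[3,5], y∈[4,7] → 2·3 = 6.
|A∩C|: x∈[3,6], y∈[4,6] → 3·2 = 6.
|B∩C|: x∈[3,5], y∈[2,6] → 2·4 = 8.
|A∩B∩C| = 4.
|A ∪ B ∪ C| = 55 − 20 + 4 = 39.00.

39.00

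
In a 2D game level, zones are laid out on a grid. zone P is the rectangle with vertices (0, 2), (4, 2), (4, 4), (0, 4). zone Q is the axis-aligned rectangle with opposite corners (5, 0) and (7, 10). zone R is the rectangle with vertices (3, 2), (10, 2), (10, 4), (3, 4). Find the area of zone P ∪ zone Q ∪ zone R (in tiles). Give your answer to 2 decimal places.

By inclusion–exclusion:
Individual areas: |zone P| = 8, |zone Q| = 20, |zone R| = 14.
|zone P∩zone Q| = 0 (no overlap).
|zone P∩zone R|: x∈[3,4], y∈[2,4] → 1·2 = 2.
|zone Q∩zone R|: x∈[5,7], y∈[2,4] → 2·2 = 4.
|zone P∩zone Q∩zone R| = 0.
|zone P ∪ zone Q ∪ zone R| = 42 − 6 + 0 = 36.00.

36.00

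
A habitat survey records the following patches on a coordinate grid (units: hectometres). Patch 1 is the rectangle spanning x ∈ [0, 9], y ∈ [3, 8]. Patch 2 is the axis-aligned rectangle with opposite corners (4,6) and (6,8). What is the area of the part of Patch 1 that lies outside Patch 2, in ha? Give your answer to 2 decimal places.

|Patch 1∩Patch 2|: x∈[4,6], y∈[6,8] → 2·2 = 4.
|Patch 1| = 45.
|Patch 1 ∖ Patch 2| = |Patch 1| − |Patch 1∩Patch 2| = 45 − 4 = 41.00.

41.00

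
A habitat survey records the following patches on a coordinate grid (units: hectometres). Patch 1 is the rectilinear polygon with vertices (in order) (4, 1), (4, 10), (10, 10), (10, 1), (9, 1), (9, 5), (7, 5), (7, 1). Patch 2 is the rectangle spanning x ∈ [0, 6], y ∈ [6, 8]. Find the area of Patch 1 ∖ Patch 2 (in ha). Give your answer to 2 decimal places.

42.00

|Patch 1| = 46, |Patch 1∩Patch 2| = 4.
|Patch 1 ∖ Patch 2| = |Patch 1| − |Patch 1∩Patch 2| = 46 − 4 = 42.00.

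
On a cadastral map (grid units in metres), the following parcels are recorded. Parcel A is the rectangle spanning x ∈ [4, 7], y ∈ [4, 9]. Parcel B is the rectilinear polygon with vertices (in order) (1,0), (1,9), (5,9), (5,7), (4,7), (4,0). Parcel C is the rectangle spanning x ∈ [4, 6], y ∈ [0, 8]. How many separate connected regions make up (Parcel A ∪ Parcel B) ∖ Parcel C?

(Parcel A ∪ Parcel B) ∖ Parcel C is a single connected region.

1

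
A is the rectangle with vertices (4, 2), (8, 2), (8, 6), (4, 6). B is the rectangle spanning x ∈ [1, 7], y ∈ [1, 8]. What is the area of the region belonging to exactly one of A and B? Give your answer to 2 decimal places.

|A∩B|: x∈[4,7], y∈[2,6] → 3·4 = 12.
|A △ B| = |A| + |B| − 2·|A∩B| = 16 + 42 − 24 = 34.00.

34.00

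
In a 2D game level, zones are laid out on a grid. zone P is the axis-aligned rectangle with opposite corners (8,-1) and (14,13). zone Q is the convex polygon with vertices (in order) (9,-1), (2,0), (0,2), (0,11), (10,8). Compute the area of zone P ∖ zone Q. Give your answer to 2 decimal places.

69.97

|zone P| = 84, |zone P∩zone Q| = 14.0286.
|zone P ∖ zone Q| = |zone P| − |zone P∩zone Q| = 84 − 14.0286 = 69.97.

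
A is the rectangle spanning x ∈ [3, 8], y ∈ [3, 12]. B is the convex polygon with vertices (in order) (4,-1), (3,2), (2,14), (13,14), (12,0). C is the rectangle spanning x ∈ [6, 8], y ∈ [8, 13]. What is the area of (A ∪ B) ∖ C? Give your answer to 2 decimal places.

132.50

|A ∪ B| = 142.5.
|(A ∪ B) ∩ C| = 10.
|(A ∪ B) ∖ C| = 142.5 − 10 = 132.50.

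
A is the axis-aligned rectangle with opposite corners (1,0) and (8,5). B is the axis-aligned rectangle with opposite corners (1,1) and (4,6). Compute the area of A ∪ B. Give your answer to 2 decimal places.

By inclusion–exclusion:
Individual areas: |A| = 35, |B| = 15.
|A∩B|: x∈[1,4], y∈[1,5] → 3·4 = 12.
|A ∪ B| = 50 − 12 = 38.00.

38.00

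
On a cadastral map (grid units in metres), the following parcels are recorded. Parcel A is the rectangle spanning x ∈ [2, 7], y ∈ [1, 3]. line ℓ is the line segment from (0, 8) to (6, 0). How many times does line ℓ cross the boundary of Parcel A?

The segment meets the boundary at (5.25,1), (3.75,3).

2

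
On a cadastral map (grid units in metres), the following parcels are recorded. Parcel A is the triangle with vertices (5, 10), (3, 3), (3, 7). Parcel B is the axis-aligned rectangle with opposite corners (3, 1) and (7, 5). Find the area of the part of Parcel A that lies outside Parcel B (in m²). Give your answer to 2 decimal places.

|Parcel A| = 4, |Parcel A∩Parcel B| = 0.5714.
|Parcel A ∖ Parcel B| = |Parcel A| − |Parcel A∩Parcel B| = 4 − 0.5714 = 3.43.

3.43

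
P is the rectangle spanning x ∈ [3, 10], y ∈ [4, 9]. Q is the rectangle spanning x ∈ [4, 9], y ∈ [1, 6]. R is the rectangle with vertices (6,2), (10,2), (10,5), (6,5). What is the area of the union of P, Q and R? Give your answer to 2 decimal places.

52.00

By inclusion–exclusion:
Individual areas: |P| = 35, |Q| = 25, |R| = 12.
|P∩Q|: x∈[4,9], y∈[4,6] → 5·2 = 10.
|P∩R|: x∈[6,10], y∈[4,5] → 4·1 = 4.
|Q∩R|: x∈[6,9], y∈[2,5] → 3·3 = 9.
|P∩Q∩R| = 3.
|P ∪ Q ∪ R| = 72 − 23 + 3 = 52.00.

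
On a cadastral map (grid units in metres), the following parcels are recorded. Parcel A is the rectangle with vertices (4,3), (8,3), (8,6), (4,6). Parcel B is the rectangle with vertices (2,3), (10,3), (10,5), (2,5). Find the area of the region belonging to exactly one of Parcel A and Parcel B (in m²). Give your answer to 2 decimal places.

12.00

|Parcel A∩Parcel B|: x∈[4,8], y∈[3,5] → 4·2 = 8.
|Parcel A △ Parcel B| = |Parcel A| + |Parcel B| − 2·|Parcel A∩Parcel B| = 12 + 16 − 16 = 12.00.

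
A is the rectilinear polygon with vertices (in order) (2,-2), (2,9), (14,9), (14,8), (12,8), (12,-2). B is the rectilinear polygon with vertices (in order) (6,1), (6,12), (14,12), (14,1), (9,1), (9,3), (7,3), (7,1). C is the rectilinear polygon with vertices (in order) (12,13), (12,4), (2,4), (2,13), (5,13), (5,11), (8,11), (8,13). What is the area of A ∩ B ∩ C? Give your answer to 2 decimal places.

30.00

The intersection is the polygon with vertices (12,4), (6,4), (6,9), (12,9), (12,8).
By the shoelace formula its area is 30.00.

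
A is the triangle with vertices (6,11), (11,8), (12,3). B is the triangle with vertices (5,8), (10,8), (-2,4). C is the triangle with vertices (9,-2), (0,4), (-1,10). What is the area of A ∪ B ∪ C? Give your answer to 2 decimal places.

By inclusion–exclusion:
Individual areas: |A| = 11, |B| = 10, |C| = 24.
|A∩B| = 0.4083.
|A∩C| = 0.
|B∩C| = 1.8602.
|A∩B∩C| = 0.
|A ∪ B ∪ C| = 45 − 2.2685 + 0 = 42.73.

42.73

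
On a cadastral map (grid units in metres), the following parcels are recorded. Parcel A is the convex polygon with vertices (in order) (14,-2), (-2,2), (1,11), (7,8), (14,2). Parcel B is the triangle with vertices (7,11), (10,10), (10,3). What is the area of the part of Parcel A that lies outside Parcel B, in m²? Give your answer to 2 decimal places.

|Parcel A| = 111.5, |Parcel A∩Parcel B| = 1.6297.
|Parcel A ∖ Parcel B| = |Parcel A| − |Parcel A∩Parcel B| = 111.5 − 1.6297 = 109.87.

109.87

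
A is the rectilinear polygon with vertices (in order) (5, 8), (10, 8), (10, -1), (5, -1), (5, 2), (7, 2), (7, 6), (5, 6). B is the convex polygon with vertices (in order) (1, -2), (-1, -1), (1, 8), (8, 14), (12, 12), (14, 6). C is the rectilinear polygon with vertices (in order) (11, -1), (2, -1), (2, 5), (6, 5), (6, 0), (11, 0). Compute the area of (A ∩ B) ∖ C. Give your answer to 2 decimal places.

|A ∩ B| = 22.
|(A ∩ B) ∩ C| = 1.2308.
|(A ∩ B) ∖ C| = 22 − 1.2308 = 20.77.

20.77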